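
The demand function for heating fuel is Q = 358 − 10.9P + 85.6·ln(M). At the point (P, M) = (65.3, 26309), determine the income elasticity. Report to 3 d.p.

0.165

At P = 65.3, M = 26309: Q = 517.438.
Holding P constant, ∂Q/∂M = 85.6/M = 0.00325364.
η_M = (∂Q/∂M)·(M/Q) = 0.00325364 × (26309/517.438) = 0.165.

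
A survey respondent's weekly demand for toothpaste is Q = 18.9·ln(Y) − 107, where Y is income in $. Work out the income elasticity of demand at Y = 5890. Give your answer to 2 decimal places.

0.33

At Y = 5890: Q = 57.071.
dQ/dY = 18.9/Y = 0.00320883 at this income.
η = (dQ/dY)·(Y/Q) = 0.00320883 × (5890/57.071) = 0.33.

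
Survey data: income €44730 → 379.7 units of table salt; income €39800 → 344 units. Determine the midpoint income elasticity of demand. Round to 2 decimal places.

ΔQ = 344 − 379.7 = -35.7; midpoint Q̄ = (379.7 + 344)/2 = 361.85.
ΔI = 39800 − 44730 = -4930; midpoint Ī = (44730 + 39800)/2 = 42265.
η = (ΔQ/Q̄) ÷ (ΔI/Ī) = (-35.7/361.85) ÷ (-4930/42265) = 0.85.

0.85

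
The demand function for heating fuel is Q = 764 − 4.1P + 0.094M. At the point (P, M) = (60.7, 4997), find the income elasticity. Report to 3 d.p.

0.477

At P = 60.7, M = 4997: Q = 984.848.
Holding P constant, ∂Q/∂M = 0.094.
η_M = (∂Q/∂M)·(M/Q) = 0.094 × (4997/984.848) = 0.477.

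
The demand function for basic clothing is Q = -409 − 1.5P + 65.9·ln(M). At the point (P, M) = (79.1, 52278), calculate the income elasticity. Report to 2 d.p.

At P = 79.1, M = 52278: Q = 188.309.
Holding P constant, ∂Q/∂M = 65.9/M = 0.00126057.
η_M = (∂Q/∂M)·(M/Q) = 0.00126057 × (52278/188.309) = 0.35.

0.35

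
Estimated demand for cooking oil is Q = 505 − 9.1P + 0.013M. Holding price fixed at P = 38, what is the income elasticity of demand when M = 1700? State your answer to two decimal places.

At P = 38, M = 1700: Q = 181.300.
Holding P constant, ∂Q/∂M = 0.013.
η_M = (∂Q/∂M)·(M/Q) = 0.013 × (1700/181.300) = 0.12.

0.12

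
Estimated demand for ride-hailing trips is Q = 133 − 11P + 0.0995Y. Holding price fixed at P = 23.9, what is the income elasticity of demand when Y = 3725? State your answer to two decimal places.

1.54

At P = 23.9, Y = 3725: Q = 240.738.
Holding P constant, ∂Q/∂Y = 0.0995.
η_Y = (∂Q/∂Y)·(Y/Q) = 0.0995 × (3725/240.738) = 1.54.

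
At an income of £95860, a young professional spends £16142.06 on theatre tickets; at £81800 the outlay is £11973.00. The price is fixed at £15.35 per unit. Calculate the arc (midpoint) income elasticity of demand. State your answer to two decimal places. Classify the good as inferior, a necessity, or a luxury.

With a constant price, Q₁ = 16142.06/15.35 = 1051.600 and Q₂ = 11973.00/15.35 = 780.000 (equivalently, work directly with expenditure since P cancels).
Midpoint %ΔQ = (11973.00 − 16142.06)/14057.53 = -0.29657; midpoint %ΔI = (81800 − 95860)/88830 = -0.15828.
η = -0.29657 / -0.15828 = 1.87.
η > 1 ⇒ luxury.

1.87 (luxury)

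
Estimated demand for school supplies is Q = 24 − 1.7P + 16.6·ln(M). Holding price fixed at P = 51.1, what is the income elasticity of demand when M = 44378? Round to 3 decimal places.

0.145

At P = 51.1, M = 44378: Q = 114.758.
Holding P constant, ∂Q/∂M = 16.6/M = 0.000374059.
η_M = (∂Q/∂M)·(M/Q) = 0.000374059 × (44378/114.758) = 0.145.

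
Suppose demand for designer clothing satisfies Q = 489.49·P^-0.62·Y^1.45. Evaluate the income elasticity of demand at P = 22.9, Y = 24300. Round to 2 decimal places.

For a multiplicative demand Q = A·P^α·Y^β, the income elasticity is β everywhere.
Here β = 1.45, so η = 1.45.

1.45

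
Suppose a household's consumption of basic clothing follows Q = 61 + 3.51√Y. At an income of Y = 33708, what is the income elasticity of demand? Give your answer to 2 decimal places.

At Y = 33708: Q = 705.427.
dQ/dY = 3.51/(2√Y) = 0.00955896 at this income.
η = (dQ/dY)·(Y/Q) = 0.00955896 × (33708/705.427) = 0.46.

0.46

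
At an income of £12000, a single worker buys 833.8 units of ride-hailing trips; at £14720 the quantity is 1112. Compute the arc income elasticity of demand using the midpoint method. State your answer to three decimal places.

1.405

ΔQ = 1112 − 833.8 = 278.2; midpoint Q̄ = (833.8 + 1112)/2 = 972.9.
ΔI = 14720 − 12000 = 2720; midpoint Ī = (12000 + 14720)/2 = 13360.
η = (ΔQ/Q̄) ÷ (ΔI/Ī) = (278.2/972.9) ÷ (2720/13360) = 1.405.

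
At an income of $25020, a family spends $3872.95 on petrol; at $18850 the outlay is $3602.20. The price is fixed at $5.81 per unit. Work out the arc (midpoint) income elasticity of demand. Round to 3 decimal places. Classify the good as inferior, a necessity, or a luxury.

0.258 (necessity)

With a constant price, Q₁ = 3872.95/5.81 = 666.601 and Q₂ = 3602.20/5.81 = 620.000 (equivalently, work directly with expenditure since P cancels).
Midpoint %ΔQ = (3602.20 − 3872.95)/3737.58 = -0.07244; midpoint %ΔI = (18850 − 25020)/21935 = -0.28129.
η = -0.07244 / -0.28129 = 0.258.
0 < η < 1 ⇒ necessity.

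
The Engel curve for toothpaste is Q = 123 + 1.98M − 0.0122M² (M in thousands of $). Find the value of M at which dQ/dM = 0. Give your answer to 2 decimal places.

81.15

dQ/dM = 1.98 − 0.0244M.
The good is inferior where dQ/dM < 0. Setting dQ/dM = 0 gives M = 1.98 / 0.0244 = 81.15.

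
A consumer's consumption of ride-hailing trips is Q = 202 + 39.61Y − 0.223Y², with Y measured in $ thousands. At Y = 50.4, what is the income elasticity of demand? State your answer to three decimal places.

At Y = 50.4: Q = 1631.8883.
dQ/dY = 39.61 − 0.446Y = 17.13160.
η = (dQ/dY)·(Y/Q) = 17.13160 × (50.4/1631.8883) = 0.529.

0.529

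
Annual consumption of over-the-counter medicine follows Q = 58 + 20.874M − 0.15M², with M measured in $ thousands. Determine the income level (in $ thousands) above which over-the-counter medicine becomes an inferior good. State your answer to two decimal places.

dQ/dM = 20.874 − 0.3M.
The good is inferior where dQ/dM < 0. Setting dQ/dM = 0 gives M = 20.874 / 0.3 = 69.58.

69.58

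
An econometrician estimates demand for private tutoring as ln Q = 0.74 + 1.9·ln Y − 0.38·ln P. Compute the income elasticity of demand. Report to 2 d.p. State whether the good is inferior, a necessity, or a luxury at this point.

In a log-linear demand, the coefficient on ln Y is the income elasticity.
So η = 1.90.
η > 1 ⇒ luxury.

1.90 (luxury)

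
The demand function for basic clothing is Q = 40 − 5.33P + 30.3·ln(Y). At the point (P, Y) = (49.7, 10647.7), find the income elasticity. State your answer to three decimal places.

0.540

At P = 49.7, Y = 10647.7: Q = 56.074.
Holding P constant, ∂Q/∂Y = 30.3/Y = 0.00284568.
η_Y = (∂Q/∂Y)·(Y/Q) = 0.00284568 × (10647.7/56.074) = 0.540.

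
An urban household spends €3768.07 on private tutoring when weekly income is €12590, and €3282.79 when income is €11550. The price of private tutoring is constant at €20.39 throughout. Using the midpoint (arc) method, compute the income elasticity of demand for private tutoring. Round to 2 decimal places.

1.60

With a constant price, Q₁ = 3768.07/20.39 = 184.800 and Q₂ = 3282.79/20.39 = 161.000 (equivalently, work directly with expenditure since P cancels).
Midpoint %ΔQ = (3282.79 − 3768.07)/3525.43 = -0.13765; midpoint %ΔI = (11550 − 12590)/12070 = -0.08616.
η = -0.13765 / -0.08616 = 1.60.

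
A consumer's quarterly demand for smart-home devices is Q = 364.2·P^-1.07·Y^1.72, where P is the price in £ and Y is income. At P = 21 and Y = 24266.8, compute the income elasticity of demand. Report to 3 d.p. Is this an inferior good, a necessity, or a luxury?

1.720 (luxury)

For a multiplicative demand Q = A·P^α·Y^β, the income elasticity is β everywhere.
Here β = 1.72, so η = 1.720.
Since η > 1, this is a luxury.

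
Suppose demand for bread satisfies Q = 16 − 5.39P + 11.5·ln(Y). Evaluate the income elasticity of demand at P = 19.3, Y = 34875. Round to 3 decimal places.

0.357

At P = 19.3, Y = 34875: Q = 32.258.
Holding P constant, ∂Q/∂Y = 11.5/Y = 0.000329749.
η_Y = (∂Q/∂Y)·(Y/Q) = 0.000329749 × (34875/32.258) = 0.357.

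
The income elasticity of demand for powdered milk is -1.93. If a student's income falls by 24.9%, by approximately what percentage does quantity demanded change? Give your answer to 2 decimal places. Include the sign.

48.06%

%ΔQ ≈ η × %ΔI = -1.93 × (-24.9%) = 48.06%.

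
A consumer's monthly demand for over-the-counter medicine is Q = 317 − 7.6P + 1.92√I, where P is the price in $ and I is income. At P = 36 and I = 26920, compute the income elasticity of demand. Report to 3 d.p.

At P = 36, I = 26920: Q = 358.420.
Holding P constant, ∂Q/∂I = 1.92/(2√I) = 0.00585105.
η_I = (∂Q/∂I)·(I/Q) = 0.00585105 × (26920/358.420) = 0.439.

0.439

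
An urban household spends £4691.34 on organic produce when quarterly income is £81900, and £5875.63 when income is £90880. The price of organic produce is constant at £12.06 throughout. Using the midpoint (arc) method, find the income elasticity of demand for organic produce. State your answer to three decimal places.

With a constant price, Q₁ = 4691.34/12.06 = 389.000 and Q₂ = 5875.63/12.06 = 487.200 (equivalently, work directly with expenditure since P cancels).
Midpoint %ΔQ = (5875.63 − 4691.34)/5283.49 = 0.22415; midpoint %ΔI = (90880 − 81900)/86390 = 0.10395.
η = 0.22415 / 0.10395 = 2.156.

2.156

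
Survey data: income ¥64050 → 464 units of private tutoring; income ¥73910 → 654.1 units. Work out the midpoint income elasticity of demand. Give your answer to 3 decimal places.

ΔQ = 654.1 − 464 = 190.1; midpoint Q̄ = (464 + 654.1)/2 = 559.05.
ΔI = 73910 − 64050 = 9860; midpoint Ī = (64050 + 73910)/2 = 68980.
η = (ΔQ/Q̄) ÷ (ΔI/Ī) = (190.1/559.05) ÷ (9860/68980) = 2.379.

2.379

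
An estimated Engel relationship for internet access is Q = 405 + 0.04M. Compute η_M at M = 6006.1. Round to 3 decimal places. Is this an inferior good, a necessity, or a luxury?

At M = 6006.1: Q = 645.244.
dQ/dM = 0.04.
η = (dQ/dM)·(M/Q) = 0.04 × (6006.1/645.244) = 0.372.
Since 0 < η < 1, the good is a necessity.

0.372 (necessity)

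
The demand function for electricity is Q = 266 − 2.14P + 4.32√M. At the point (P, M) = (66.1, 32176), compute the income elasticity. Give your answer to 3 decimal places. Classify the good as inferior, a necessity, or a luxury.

At P = 66.1, M = 32176: Q = 899.453.
Holding P constant, ∂Q/∂M = 4.32/(2√M) = 0.0120417.
η_M = (∂Q/∂M)·(M/Q) = 0.0120417 × (32176/899.453) = 0.431.
Since 0 < η < 1, this is a necessity.

0.431 (necessity)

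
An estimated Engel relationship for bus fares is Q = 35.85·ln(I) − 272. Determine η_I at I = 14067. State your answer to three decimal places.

0.509

At I = 14067: Q = 70.424.
dQ/dI = 35.85/I = 0.00254852 at this income.
η = (dQ/dI)·(I/Q) = 0.00254852 × (14067/70.424) = 0.509.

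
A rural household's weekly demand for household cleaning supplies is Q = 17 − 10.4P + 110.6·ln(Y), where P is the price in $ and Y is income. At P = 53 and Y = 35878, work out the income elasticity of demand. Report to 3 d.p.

At P = 53, Y = 35878: Q = 625.759.
Holding P constant, ∂Q/∂Y = 110.6/Y = 0.00308267.
η_Y = (∂Q/∂Y)·(Y/Q) = 0.00308267 × (35878/625.759) = 0.177.

0.177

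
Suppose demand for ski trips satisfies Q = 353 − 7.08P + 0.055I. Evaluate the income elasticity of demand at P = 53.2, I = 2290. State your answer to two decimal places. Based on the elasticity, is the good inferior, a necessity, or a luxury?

At P = 53.2, I = 2290: Q = 102.294.
Holding P constant, ∂Q/∂I = 0.055.
η_I = (∂Q/∂I)·(I/Q) = 0.055 × (2290/102.294) = 1.23.
Since η > 1, this is a luxury.

1.23 (luxury)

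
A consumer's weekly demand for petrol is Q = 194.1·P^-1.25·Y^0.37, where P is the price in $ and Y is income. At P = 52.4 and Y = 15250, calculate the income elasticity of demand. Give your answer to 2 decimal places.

For a multiplicative demand Q = A·P^α·Y^β, the income elasticity is β everywhere.
Here β = 0.37, so η = 0.37.

0.37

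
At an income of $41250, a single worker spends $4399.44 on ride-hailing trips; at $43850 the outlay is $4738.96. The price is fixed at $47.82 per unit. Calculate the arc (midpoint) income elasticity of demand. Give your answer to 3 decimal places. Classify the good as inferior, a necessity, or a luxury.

With a constant price, Q₁ = 4399.44/47.82 = 92.000 and Q₂ = 4738.96/47.82 = 99.100 (equivalently, work directly with expenditure since P cancels).
Midpoint %ΔQ = (4738.96 − 4399.44)/4569.20 = 0.07431; midpoint %ΔI = (43850 − 41250)/42550 = 0.06110.
η = 0.07431 / 0.06110 = 1.216.
η > 1 ⇒ luxury.

1.216 (luxury)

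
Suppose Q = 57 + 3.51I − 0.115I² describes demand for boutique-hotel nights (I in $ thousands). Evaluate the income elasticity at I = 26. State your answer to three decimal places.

-0.911

At I = 26: Q = 70.5200.
dQ/dI = 3.51 − 0.23I = -2.47000.
η = (dQ/dI)·(I/Q) = -2.47000 × (26/70.5200) = -0.911.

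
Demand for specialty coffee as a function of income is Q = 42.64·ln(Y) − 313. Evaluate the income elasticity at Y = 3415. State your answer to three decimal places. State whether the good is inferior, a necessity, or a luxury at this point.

At Y = 3415: Q = 33.916.
dQ/dY = 42.64/Y = 0.0124861 at this income.
η = (dQ/dY)·(Y/Q) = 0.0124861 × (3415/33.916) = 1.257.
Since η > 1, the good is a luxury.

1.257 (luxury)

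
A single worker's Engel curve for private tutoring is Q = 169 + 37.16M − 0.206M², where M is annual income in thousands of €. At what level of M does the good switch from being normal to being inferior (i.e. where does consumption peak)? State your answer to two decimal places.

dQ/dM = 37.16 − 0.412M.
The good is inferior where dQ/dM < 0. Setting dQ/dM = 0 gives M = 37.16 / 0.412 = 90.19.

90.19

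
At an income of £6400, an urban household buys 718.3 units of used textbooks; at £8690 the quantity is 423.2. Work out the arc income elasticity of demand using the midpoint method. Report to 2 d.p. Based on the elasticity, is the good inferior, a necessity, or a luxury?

ΔQ = 423.2 − 718.3 = -295.1; midpoint Q̄ = (718.3 + 423.2)/2 = 570.75.
ΔI = 8690 − 6400 = 2290; midpoint Ī = (6400 + 8690)/2 = 7545.
η = (ΔQ/Q̄) ÷ (ΔI/Ī) = (-295.1/570.75) ÷ (2290/7545) = -1.70.
η < 0 ⇒ inferior good.

-1.70 (inferior good)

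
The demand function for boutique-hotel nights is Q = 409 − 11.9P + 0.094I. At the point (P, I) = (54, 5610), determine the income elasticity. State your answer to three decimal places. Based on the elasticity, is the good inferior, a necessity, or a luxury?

At P = 54, I = 5610: Q = 293.740.
Holding P constant, ∂Q/∂I = 0.094.
η_I = (∂Q/∂I)·(I/Q) = 0.094 × (5610/293.740) = 1.795.
Since η > 1, this is a luxury.

1.795 (luxury)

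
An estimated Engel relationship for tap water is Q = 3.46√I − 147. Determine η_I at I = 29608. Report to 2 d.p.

0.66

At I = 29608: Q = 448.361.
dQ/dI = 3.46/(2√I) = 0.0100541 at this income.
η = (dQ/dI)·(I/Q) = 0.0100541 × (29608/448.361) = 0.66.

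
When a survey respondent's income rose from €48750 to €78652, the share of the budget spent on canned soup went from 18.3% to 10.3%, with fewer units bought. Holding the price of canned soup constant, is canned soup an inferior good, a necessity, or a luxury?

Quantity demanded falls as income rises, so η < 0.

inferior good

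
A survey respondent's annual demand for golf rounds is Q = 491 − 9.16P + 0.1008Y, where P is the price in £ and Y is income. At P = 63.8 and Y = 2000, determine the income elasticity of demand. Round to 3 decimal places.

1.863

At P = 63.8, Y = 2000: Q = 108.192.
Holding P constant, ∂Q/∂Y = 0.1008.
η_Y = (∂Q/∂Y)·(Y/Q) = 0.1008 × (2000/108.192) = 1.863.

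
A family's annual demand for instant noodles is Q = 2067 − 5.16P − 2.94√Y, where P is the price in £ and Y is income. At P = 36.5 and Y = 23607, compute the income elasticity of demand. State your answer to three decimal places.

At P = 36.5, Y = 23607: Q = 1426.942.
Holding P constant, ∂Q/∂Y = -2.94/(2√Y) = -0.00956747.
η_Y = (∂Q/∂Y)·(Y/Q) = -0.00956747 × (23607/1426.942) = -0.158.

-0.158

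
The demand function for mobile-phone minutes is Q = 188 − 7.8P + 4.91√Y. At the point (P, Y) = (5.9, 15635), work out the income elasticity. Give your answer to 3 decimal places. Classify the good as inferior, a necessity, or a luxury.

0.406 (necessity)

At P = 5.9, Y = 15635: Q = 755.926.
Holding P constant, ∂Q/∂Y = 4.91/(2√Y) = 0.0196337.
η_Y = (∂Q/∂Y)·(Y/Q) = 0.0196337 × (15635/755.926) = 0.406.
Since 0 < η < 1, this is a necessity.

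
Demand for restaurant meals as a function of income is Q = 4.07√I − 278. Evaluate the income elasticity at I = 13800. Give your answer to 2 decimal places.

1.19

At I = 13800: Q = 200.117.
dQ/dI = 4.07/(2√I) = 0.0173231 at this income.
η = (dQ/dI)·(I/Q) = 0.0173231 × (13800/200.117) = 1.19.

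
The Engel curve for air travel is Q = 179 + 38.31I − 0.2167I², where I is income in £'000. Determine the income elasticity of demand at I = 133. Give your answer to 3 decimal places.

-1.784

At I = 133: Q = 1441.0237.
dQ/dI = 38.31 − 0.4334I = -19.33220.
η = (dQ/dI)·(I/Q) = -19.33220 × (133/1441.0237) = -1.784.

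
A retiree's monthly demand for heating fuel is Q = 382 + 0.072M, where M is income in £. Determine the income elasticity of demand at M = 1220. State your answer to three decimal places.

0.187

At M = 1220: Q = 469.840.
dQ/dM = 0.072.
η = (dQ/dM)·(M/Q) = 0.072 × (1220/469.840) = 0.187.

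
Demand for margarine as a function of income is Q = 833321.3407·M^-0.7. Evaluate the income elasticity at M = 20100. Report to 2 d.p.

-0.70

For Q = A·M^β the income elasticity is constant and equal to β.
Here β = -0.7, so η = -0.70.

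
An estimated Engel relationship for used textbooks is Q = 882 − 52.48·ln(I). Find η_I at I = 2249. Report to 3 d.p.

At I = 2249: Q = 476.947.
dQ/dI = -52.48/I = -0.0233348 at this income.
η = (dQ/dI)·(I/Q) = -0.0233348 × (2249/476.947) = -0.110.

-0.110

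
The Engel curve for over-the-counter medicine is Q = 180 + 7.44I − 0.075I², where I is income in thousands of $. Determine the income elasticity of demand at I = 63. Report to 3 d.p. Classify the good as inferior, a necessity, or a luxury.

-0.361 (inferior good)

At I = 63: Q = 351.0450.
dQ/dI = 7.44 − 0.15I = -2.01000.
η = (dQ/dI)·(I/Q) = -2.01000 × (63/351.0450) = -0.361.
η < 0 ⇒ inferior good.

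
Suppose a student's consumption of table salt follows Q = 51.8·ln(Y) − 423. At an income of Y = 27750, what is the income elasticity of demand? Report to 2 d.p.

0.48

At Y = 27750: Q = 106.965.
dQ/dY = 51.8/Y = 0.00186667 at this income.
η = (dQ/dY)·(Y/Q) = 0.00186667 × (27750/106.965) = 0.48.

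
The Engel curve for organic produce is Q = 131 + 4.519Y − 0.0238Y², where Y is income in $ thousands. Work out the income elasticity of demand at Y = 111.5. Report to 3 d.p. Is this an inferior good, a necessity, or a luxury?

-0.259 (inferior good)

At Y = 111.5: Q = 338.9810.
dQ/dY = 4.519 − 0.0476Y = -0.78840.
η = (dQ/dY)·(Y/Q) = -0.78840 × (111.5/338.9810) = -0.259.
η < 0 ⇒ inferior good.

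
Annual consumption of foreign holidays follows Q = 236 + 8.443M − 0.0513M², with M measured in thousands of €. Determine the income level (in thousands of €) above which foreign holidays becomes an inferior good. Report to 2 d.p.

dQ/dM = 8.443 − 0.1026M.
The good is inferior where dQ/dM < 0. Setting dQ/dM = 0 gives M = 8.443 / 0.1026 = 82.29.

82.29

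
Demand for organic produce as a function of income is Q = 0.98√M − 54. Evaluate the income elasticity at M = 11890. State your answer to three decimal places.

1.011

At M = 11890: Q = 52.860.
dQ/dM = 0.98/(2√M) = 0.00449371 at this income.
η = (dQ/dM)·(M/Q) = 0.00449371 × (11890/52.860) = 1.011.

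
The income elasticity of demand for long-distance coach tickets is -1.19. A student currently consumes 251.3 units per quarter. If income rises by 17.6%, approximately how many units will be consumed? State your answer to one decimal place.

198.7

%ΔQ ≈ η × %ΔI = -1.19 × 17.6% = -20.944%.
New Q ≈ 251.3 × (1 − 0.20944) = 198.7.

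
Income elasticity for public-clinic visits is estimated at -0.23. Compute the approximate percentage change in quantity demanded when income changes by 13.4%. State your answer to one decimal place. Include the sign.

%ΔQ ≈ η × %ΔI = -0.23 × 13.4% = -3.1%.

-3.1%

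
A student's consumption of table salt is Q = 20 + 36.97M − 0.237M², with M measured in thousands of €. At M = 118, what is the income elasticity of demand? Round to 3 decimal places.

-2.067

At M = 118: Q = 1082.4720.
dQ/dM = 36.97 − 0.474M = -18.96200.
η = (dQ/dM)·(M/Q) = -18.96200 × (118/1082.4720) = -2.067.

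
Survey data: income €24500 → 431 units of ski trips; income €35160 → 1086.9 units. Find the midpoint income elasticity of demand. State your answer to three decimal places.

2.418

ΔQ = 1086.9 − 431 = 655.9; midpoint Q̄ = (431 + 1086.9)/2 = 758.95.
ΔI = 35160 − 24500 = 10660; midpoint Ī = (24500 + 35160)/2 = 29830.
η = (ΔQ/Q̄) ÷ (ΔI/Ī) = (655.9/758.95) ÷ (10660/29830) = 2.418.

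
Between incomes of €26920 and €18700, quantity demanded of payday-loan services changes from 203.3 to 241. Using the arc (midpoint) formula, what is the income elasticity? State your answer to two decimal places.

-0.47

ΔQ = 241 − 203.3 = 37.7; midpoint Q̄ = (203.3 + 241)/2 = 222.15.
ΔI = 18700 − 26920 = -8220; midpoint Ī = (26920 + 18700)/2 = 22810.
η = (ΔQ/Q̄) ÷ (ΔI/Ī) = (37.7/222.15) ÷ (-8220/22810) = -0.47.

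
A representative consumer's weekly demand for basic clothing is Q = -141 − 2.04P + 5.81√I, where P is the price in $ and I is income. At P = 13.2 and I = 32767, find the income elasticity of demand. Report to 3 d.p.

At P = 13.2, I = 32767: Q = 883.778.
Holding P constant, ∂Q/∂I = 5.81/(2√I) = 0.0160483.
η_I = (∂Q/∂I)·(I/Q) = 0.0160483 × (32767/883.778) = 0.595.

0.595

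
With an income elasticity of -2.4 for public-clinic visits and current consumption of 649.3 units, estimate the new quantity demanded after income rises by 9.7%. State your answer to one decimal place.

498.1

%ΔQ ≈ η × %ΔI = -2.4 × 9.7% = -23.28%.
New Q ≈ 649.3 × (1 − 0.2328) = 498.1.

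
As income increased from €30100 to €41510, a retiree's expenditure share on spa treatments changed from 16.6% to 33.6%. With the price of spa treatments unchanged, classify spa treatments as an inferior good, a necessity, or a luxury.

luxury

The budget share rises as income rises, so η > 1.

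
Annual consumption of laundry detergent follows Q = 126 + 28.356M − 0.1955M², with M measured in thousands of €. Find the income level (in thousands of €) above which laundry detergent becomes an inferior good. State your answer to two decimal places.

dQ/dM = 28.356 − 0.391M.
The good is inferior where dQ/dM < 0. Setting dQ/dM = 0 gives M = 28.356 / 0.391 = 72.52.

72.52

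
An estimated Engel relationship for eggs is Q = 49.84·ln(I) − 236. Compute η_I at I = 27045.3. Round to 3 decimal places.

At I = 27045.3: Q = 272.631.
dQ/dI = 49.84/I = 0.00184283 at this income.
η = (dQ/dI)·(I/Q) = 0.00184283 × (27045.3/272.631) = 0.183.

0.183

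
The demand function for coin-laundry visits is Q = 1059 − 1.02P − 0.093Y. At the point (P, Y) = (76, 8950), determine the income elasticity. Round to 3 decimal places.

-5.581

At P = 76, Y = 8950: Q = 149.130.
Holding P constant, ∂Q/∂Y = −0.093.
η_Y = (∂Q/∂Y)·(Y/Q) = -0.093 × (8950/149.130) = -5.581.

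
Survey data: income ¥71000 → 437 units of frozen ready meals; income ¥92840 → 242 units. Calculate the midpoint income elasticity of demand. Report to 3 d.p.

-2.154

ΔQ = 242 − 437 = -195; midpoint Q̄ = (437 + 242)/2 = 339.5.
ΔI = 92840 − 71000 = 21840; midpoint Ī = (71000 + 92840)/2 = 81920.
η = (ΔQ/Q̄) ÷ (ΔI/Ī) = (-195/339.5) ÷ (21840/81920) = -2.154.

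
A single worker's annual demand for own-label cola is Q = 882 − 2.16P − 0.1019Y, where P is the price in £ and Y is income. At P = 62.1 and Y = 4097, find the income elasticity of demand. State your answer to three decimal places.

At P = 62.1, Y = 4097: Q = 330.380.
Holding P constant, ∂Q/∂Y = −0.1019.
η_Y = (∂Q/∂Y)·(Y/Q) = -0.1019 × (4097/330.380) = -1.264.

-1.264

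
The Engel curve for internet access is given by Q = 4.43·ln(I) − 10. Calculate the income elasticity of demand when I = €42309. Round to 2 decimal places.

At I = 42309: Q = 37.192.
dQ/dI = 4.43/I = 0.000104706 at this income.
η = (dQ/dI)·(I/Q) = 0.000104706 × (42309/37.192) = 0.12.

0.12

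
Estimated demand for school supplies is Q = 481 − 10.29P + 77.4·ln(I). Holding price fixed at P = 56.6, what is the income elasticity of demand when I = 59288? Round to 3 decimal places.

At P = 56.6, I = 59288: Q = 749.225.
Holding P constant, ∂Q/∂I = 77.4/I = 0.00130549.
η_I = (∂Q/∂I)·(I/Q) = 0.00130549 × (59288/749.225) = 0.103.

0.103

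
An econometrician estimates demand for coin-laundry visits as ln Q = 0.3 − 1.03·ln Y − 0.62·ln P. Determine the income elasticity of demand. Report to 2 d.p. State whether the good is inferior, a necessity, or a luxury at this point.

In a log-linear demand, the coefficient on ln Y is the income elasticity.
So η = -1.03.
η < 0 ⇒ inferior good.

-1.03 (inferior good)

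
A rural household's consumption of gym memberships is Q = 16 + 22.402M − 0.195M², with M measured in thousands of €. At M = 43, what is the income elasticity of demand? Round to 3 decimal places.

At M = 43: Q = 618.7310.
dQ/dM = 22.402 − 0.39M = 5.63200.
η = (dQ/dM)·(M/Q) = 5.63200 × (43/618.7310) = 0.391.

0.391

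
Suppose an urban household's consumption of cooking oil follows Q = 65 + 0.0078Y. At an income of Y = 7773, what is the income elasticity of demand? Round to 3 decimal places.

0.483

At Y = 7773: Q = 125.629.
dQ/dY = 0.0078.
η = (dQ/dY)·(Y/Q) = 0.0078 × (7773/125.629) = 0.483.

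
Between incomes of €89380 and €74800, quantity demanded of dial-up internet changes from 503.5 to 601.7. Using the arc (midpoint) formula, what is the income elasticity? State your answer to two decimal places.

ΔQ = 601.7 − 503.5 = 98.2; midpoint Q̄ = (503.5 + 601.7)/2 = 552.6.
ΔI = 74800 − 89380 = -14580; midpoint Ī = (89380 + 74800)/2 = 82090.
η = (ΔQ/Q̄) ÷ (ΔI/Ī) = (98.2/552.6) ÷ (-14580/82090) = -1.00.

-1.00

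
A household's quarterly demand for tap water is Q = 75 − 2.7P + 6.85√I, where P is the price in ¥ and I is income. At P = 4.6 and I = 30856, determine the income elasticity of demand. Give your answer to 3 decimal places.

At P = 4.6, I = 30856: Q = 1265.843.
Holding P constant, ∂Q/∂I = 6.85/(2√I) = 0.019498.
η_I = (∂Q/∂I)·(I/Q) = 0.019498 × (30856/1265.843) = 0.475.

0.475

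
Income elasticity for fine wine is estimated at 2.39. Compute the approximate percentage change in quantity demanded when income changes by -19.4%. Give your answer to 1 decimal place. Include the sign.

-46.4%

%ΔQ ≈ η × %ΔI = 2.39 × (-19.4%) = -46.4%.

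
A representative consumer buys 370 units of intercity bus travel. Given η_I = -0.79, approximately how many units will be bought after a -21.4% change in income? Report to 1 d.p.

%ΔQ ≈ η × %ΔI = -0.79 × (-21.4%) = 16.906%.
New Q ≈ 370 × (1 + 0.16906) = 432.6.

432.6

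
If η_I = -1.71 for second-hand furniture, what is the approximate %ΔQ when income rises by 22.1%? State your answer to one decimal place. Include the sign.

%ΔQ ≈ η × %ΔI = -1.71 × 22.1% = -37.8%.

-37.8%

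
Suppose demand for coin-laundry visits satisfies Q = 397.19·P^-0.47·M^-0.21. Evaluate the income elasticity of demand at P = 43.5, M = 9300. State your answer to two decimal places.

For a multiplicative demand Q = A·P^α·M^β, the income elasticity is β everywhere.
Here β = -0.21, so η = -0.21.

-0.21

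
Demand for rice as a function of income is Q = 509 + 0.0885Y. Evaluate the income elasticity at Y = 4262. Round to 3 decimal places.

At Y = 4262: Q = 886.187.
dQ/dY = 0.0885.
η = (dQ/dY)·(Y/Q) = 0.0885 × (4262/886.187) = 0.426.

0.426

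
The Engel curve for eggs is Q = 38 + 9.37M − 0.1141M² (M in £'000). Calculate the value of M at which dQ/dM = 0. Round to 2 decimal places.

dQ/dM = 9.37 − 0.2282M.
The good is inferior where dQ/dM < 0. Setting dQ/dM = 0 gives M = 9.37 / 0.2282 = 41.06.

41.06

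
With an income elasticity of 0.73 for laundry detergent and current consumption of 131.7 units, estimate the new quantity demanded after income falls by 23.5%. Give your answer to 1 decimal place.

%ΔQ ≈ η × %ΔI = 0.73 × (-23.5%) = -17.155%.
New Q ≈ 131.7 × (1 − 0.17155) = 109.1.

109.1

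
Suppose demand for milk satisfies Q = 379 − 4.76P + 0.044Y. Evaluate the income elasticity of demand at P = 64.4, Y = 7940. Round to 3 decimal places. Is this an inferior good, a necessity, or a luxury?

0.828 (necessity)

At P = 64.4, Y = 7940: Q = 421.816.
Holding P constant, ∂Q/∂Y = 0.044.
η_Y = (∂Q/∂Y)·(Y/Q) = 0.044 × (7940/421.816) = 0.828.
Since 0 < η < 1, this is a necessity.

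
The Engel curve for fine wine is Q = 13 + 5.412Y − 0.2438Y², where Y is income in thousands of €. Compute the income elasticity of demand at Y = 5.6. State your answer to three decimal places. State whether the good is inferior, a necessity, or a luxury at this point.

0.421 (necessity)

At Y = 5.6: Q = 35.6616.
dQ/dY = 5.412 − 0.4876Y = 2.68144.
η = (dQ/dY)·(Y/Q) = 2.68144 × (5.6/35.6616) = 0.421.
0 < η < 1 ⇒ necessity.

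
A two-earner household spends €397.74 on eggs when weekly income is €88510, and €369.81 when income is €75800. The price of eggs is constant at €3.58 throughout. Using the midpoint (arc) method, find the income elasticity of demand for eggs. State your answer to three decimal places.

0.470

With a constant price, Q₁ = 397.74/3.58 = 111.101 and Q₂ = 369.81/3.58 = 103.299 (equivalently, work directly with expenditure since P cancels).
Midpoint %ΔQ = (369.81 − 397.74)/383.78 = -0.07278; midpoint %ΔI = (75800 − 88510)/82155 = -0.15471.
η = -0.07278 / -0.15471 = 0.470.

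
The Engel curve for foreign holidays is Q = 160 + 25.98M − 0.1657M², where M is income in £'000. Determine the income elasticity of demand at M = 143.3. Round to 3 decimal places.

-6.417

At M = 143.3: Q = 480.3027.
dQ/dM = 25.98 − 0.3314M = -21.50962.
η = (dQ/dM)·(M/Q) = -21.50962 × (143.3/480.3027) = -6.417.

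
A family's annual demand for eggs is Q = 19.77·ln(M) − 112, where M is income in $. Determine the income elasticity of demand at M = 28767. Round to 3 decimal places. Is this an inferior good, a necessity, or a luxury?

0.217 (necessity)

At M = 28767: Q = 90.978.
dQ/dM = 19.77/M = 0.000687246 at this income.
η = (dQ/dM)·(M/Q) = 0.000687246 × (28767/90.978) = 0.217.
Since 0 < η < 1, the good is a necessity.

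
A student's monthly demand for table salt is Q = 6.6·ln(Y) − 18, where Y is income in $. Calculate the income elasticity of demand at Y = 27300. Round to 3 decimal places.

0.134

At Y = 27300: Q = 49.417.
dQ/dY = 6.6/Y = 0.000241758 at this income.
η = (dQ/dY)·(Y/Q) = 0.000241758 × (27300/49.417) = 0.134.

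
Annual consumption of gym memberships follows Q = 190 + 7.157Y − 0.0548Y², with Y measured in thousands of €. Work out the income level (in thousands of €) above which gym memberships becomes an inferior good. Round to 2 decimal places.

dQ/dY = 7.157 − 0.1096Y.
The good is inferior where dQ/dY < 0. Setting dQ/dY = 0 gives Y = 7.157 / 0.1096 = 65.30.

65.30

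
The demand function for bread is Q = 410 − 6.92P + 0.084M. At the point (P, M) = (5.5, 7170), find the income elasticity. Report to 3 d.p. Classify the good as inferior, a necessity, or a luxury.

0.618 (necessity)

At P = 5.5, M = 7170: Q = 974.220.
Holding P constant, ∂Q/∂M = 0.084.
η_M = (∂Q/∂M)·(M/Q) = 0.084 × (7170/974.220) = 0.618.
Since 0 < η < 1, this is a necessity.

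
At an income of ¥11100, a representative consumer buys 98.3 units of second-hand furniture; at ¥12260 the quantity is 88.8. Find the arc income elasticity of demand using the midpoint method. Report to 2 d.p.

ΔQ = 88.8 − 98.3 = -9.5; midpoint Q̄ = (98.3 + 88.8)/2 = 93.55.
ΔI = 12260 − 11100 = 1160; midpoint Ī = (11100 + 12260)/2 = 11680.
η = (ΔQ/Q̄) ÷ (ΔI/Ī) = (-9.5/93.55) ÷ (1160/11680) = -1.02.

-1.02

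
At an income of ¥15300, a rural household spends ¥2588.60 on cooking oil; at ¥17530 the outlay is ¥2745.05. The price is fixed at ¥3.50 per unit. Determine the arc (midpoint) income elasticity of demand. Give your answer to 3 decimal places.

0.432

With a constant price, Q₁ = 2588.60/3.50 = 739.600 and Q₂ = 2745.05/3.50 = 784.300 (equivalently, work directly with expenditure since P cancels).
Midpoint %ΔQ = (2745.05 − 2588.60)/2666.83 = 0.05867; midpoint %ΔI = (17530 − 15300)/16415 = 0.13585.
η = 0.05867 / 0.13585 = 0.432.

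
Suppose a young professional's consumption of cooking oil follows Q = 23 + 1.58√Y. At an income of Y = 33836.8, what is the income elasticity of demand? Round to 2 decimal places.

At Y = 33836.8: Q = 313.638.
dQ/dY = 1.58/(2√Y) = 0.0042947 at this income.
η = (dQ/dY)·(Y/Q) = 0.0042947 × (33836.8/313.638) = 0.46.

0.46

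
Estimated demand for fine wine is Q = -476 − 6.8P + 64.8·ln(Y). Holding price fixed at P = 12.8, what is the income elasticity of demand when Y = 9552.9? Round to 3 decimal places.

At P = 12.8, Y = 9552.9: Q = 30.826.
Holding P constant, ∂Q/∂Y = 64.8/Y = 0.00678328.
η_Y = (∂Q/∂Y)·(Y/Q) = 0.00678328 × (9552.9/30.826) = 2.102.

2.102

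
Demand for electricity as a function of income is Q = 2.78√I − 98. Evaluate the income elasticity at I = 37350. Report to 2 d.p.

0.61

At I = 37350: Q = 439.267.
dQ/dI = 2.78/(2√I) = 0.00719233 at this income.
η = (dQ/dI)·(I/Q) = 0.00719233 × (37350/439.267) = 0.61.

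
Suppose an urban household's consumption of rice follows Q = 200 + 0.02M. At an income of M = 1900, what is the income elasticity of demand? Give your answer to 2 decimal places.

At M = 1900: Q = 238.000.
dQ/dM = 0.02.
η = (dQ/dM)·(M/Q) = 0.02 × (1900/238.000) = 0.16.

0.16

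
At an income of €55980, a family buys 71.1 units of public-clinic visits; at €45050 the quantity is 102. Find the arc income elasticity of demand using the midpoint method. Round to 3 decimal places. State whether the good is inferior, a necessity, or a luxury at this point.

-1.650 (inferior good)

ΔQ = 102 − 71.1 = 30.9; midpoint Q̄ = (71.1 + 102)/2 = 86.55.
ΔI = 45050 − 55980 = -10930; midpoint Ī = (55980 + 45050)/2 = 50515.
η = (ΔQ/Q̄) ÷ (ΔI/Ī) = (30.9/86.55) ÷ (-10930/50515) = -1.650.
η < 0 ⇒ inferior good.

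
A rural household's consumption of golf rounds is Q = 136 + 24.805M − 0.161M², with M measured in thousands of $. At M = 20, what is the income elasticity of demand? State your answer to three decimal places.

At M = 20: Q = 567.7000.
dQ/dM = 24.805 − 0.322M = 18.36500.
η = (dQ/dM)·(M/Q) = 18.36500 × (20/567.7000) = 0.647.

0.647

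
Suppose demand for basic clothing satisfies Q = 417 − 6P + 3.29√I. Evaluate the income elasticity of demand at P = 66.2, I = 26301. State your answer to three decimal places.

At P = 66.2, I = 26301: Q = 553.358.
Holding P constant, ∂Q/∂I = 3.29/(2√I) = 0.0101433.
η_I = (∂Q/∂I)·(I/Q) = 0.0101433 × (26301/553.358) = 0.482.

0.482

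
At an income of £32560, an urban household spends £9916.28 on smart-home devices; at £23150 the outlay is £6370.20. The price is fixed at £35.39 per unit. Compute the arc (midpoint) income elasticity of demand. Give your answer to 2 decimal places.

1.29

With a constant price, Q₁ = 9916.28/35.39 = 280.200 and Q₂ = 6370.20/35.39 = 180.000 (equivalently, work directly with expenditure since P cancels).
Midpoint %ΔQ = (6370.20 − 9916.28)/8143.24 = -0.43546; midpoint %ΔI = (23150 − 32560)/27855 = -0.33782.
η = -0.43546 / -0.33782 = 1.29.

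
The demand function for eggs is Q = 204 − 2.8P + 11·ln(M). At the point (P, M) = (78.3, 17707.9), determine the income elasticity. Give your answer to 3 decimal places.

0.119

At P = 78.3, M = 17707.9: Q = 92.359.
Holding P constant, ∂Q/∂M = 11/M = 0.000621192.
η_M = (∂Q/∂M)·(M/Q) = 0.000621192 × (17707.9/92.359) = 0.119.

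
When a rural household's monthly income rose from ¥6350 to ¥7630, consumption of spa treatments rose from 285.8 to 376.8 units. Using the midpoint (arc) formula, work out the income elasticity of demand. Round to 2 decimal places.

1.50

ΔQ = 376.8 − 285.8 = 91; midpoint Q̄ = (285.8 + 376.8)/2 = 331.3.
ΔI = 7630 − 6350 = 1280; midpoint Ī = (6350 + 7630)/2 = 6990.
η = (ΔQ/Q̄) ÷ (ΔI/Ī) = (91/331.3) ÷ (1280/6990) = 1.50.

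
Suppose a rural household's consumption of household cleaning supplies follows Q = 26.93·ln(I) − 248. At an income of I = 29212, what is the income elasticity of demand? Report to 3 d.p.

0.932

At I = 29212: Q = 28.903.
dQ/dI = 26.93/I = 0.000921881 at this income.
η = (dQ/dI)·(I/Q) = 0.000921881 × (29212/28.903) = 0.932.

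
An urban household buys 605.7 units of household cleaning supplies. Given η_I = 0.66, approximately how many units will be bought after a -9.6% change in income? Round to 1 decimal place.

567.3

%ΔQ ≈ η × %ΔI = 0.66 × (-9.6%) = -6.336%.
New Q ≈ 605.7 × (1 − 0.06336) = 567.3.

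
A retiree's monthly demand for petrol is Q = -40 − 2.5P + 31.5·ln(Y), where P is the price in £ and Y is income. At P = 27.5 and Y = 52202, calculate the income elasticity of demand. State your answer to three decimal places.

0.135

At P = 27.5, Y = 52202: Q = 233.431.
Holding P constant, ∂Q/∂Y = 31.5/Y = 0.000603425.
η_Y = (∂Q/∂Y)·(Y/Q) = 0.000603425 × (52202/233.431) = 0.135.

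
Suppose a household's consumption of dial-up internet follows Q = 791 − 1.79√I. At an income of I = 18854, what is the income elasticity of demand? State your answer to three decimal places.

-0.225

At I = 18854: Q = 545.215.
dQ/dI = -1.79/(2√I) = -0.0065181 at this income.
η = (dQ/dI)·(I/Q) = -0.0065181 × (18854/545.215) = -0.225.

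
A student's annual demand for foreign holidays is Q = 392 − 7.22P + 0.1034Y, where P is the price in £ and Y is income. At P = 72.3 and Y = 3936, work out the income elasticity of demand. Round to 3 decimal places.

1.469

At P = 72.3, Y = 3936: Q = 276.976.
Holding P constant, ∂Q/∂Y = 0.1034.
η_Y = (∂Q/∂Y)·(Y/Q) = 0.1034 × (3936/276.976) = 1.469.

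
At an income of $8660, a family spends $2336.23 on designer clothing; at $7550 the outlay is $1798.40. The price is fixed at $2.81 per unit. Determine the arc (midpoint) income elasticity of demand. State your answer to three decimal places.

With a constant price, Q₁ = 2336.23/2.81 = 831.399 and Q₂ = 1798.40/2.81 = 640.000 (equivalently, work directly with expenditure since P cancels).
Midpoint %ΔQ = (1798.40 − 2336.23)/2067.32 = -0.26016; midpoint %ΔI = (7550 − 8660)/8105 = -0.13695.
η = -0.26016 / -0.13695 = 1.900.

1.900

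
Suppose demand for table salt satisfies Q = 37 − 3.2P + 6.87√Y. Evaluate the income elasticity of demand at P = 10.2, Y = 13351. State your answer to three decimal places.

At P = 10.2, Y = 13351: Q = 798.165.
Holding P constant, ∂Q/∂Y = 6.87/(2√Y) = 0.0297283.
η_Y = (∂Q/∂Y)·(Y/Q) = 0.0297283 × (13351/798.165) = 0.497.

0.497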